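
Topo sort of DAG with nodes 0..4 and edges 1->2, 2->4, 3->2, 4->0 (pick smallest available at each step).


Kahn's algorithm, process smallest node first
Order: [1, 3, 2, 4, 0]


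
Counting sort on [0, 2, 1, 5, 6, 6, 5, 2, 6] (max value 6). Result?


Count array: [1, 1, 2, 0, 0, 2, 3]
Reconstruct: [0, 1, 2, 2, 5, 5, 6, 6, 6]


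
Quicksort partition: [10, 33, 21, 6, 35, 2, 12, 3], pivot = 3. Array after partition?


Elements <= 3 go left of pivot.
Result: [2, 3, 21, 6, 35, 10, 12, 33], pivot at index 1


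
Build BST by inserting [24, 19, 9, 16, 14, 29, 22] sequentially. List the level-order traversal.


Root = 24; build tree by BST insertion.
Level-Order traversal: [24, 19, 29, 9, 22, 16, 14]


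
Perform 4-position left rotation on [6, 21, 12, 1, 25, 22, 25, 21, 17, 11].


Left rotate by 4: [25, 22, 25, 21, 17, 11, 6, 21, 12, 1]


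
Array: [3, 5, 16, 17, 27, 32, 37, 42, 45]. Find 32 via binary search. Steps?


Search for 32:
[0,8] mid=4 arr[4]=27
[5,8] mid=6 arr[6]=37
[5,5] mid=5 arr[5]=32
Total: 3 comparisons


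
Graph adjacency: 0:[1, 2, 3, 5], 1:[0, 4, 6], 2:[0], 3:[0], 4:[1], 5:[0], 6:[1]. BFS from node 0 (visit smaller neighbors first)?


BFS queue: start with [0]
Visit order: [0, 1, 2, 3, 5, 4, 6]


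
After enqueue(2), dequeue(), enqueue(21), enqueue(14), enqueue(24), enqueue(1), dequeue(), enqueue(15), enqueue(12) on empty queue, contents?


enqueue(2) -> [2]
dequeue() returns 2 -> []
enqueue(21) -> [21]
enqueue(14) -> [21, 14]
enqueue(24) -> [21, 14, 24]
enqueue(1) -> [21, 14, 24, 1]
dequeue() returns 21 -> [14, 24, 1]
enqueue(15) -> [14, 24, 1, 15]
enqueue(12) -> [14, 24, 1, 15, 12]
Final queue (front to back): [14, 24, 1, 15, 12]


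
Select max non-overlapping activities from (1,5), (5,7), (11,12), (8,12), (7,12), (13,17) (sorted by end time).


Greedy: pick earliest-ending, then skip overlaps.
Selected (4 activities): [(1, 5), (5, 7), (11, 12), (13, 17)]


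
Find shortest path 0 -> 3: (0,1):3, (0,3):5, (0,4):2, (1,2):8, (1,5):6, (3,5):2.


Dijkstra from 0:
Distances: {0: 0, 1: 3, 2: 11, 3: 5, 4: 2, 5: 7}
Shortest distance to 3 = 5, path = [0, 3]


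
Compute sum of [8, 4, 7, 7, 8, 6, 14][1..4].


Prefix sums: [0, 8, 12, 19, 26, 34, 40, 54]
Sum[1..4] = prefix[5] - prefix[1] = 34 - 8 = 26


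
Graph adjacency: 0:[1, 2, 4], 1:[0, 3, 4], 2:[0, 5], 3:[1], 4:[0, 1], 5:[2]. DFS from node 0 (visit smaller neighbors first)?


DFS stack-based: start with [0]
Visit order: [0, 1, 3, 4, 2, 5]


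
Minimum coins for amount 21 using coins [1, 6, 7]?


dp[0]=0; dp[i]=1+min(dp[i-c] for c in coins)
...dp[16]=4, dp[17]=5, dp[18]=3, dp[19]=3, dp[20]=3, dp[21]=3
Minimum coins for 21 = 3


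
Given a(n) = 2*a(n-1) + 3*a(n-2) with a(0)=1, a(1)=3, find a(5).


Build bottom-up:
...a(3)=27, a(4)=81, a(5)=2*81+3*27=243


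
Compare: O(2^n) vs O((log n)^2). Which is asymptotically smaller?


polylogarithmic grows slower than exponential
O((log n)^2) is asymptotically smaller; O(2^n) grows faster


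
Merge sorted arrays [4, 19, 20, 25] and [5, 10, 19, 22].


Compare heads, take smaller each step.
Merged: [4, 5, 10, 19, 19, 20, 22, 25]


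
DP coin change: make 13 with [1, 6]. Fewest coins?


dp[0]=0; dp[i]=1+min(dp[i-c] for c in coins)
...dp[8]=3, dp[9]=4, dp[10]=5, dp[11]=6, dp[12]=2, dp[13]=3
Minimum coins for 13 = 3


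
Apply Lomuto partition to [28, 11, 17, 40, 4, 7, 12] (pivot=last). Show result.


Elements <= 12 go left of pivot.
Result: [11, 4, 7, 12, 28, 17, 40], pivot at index 3


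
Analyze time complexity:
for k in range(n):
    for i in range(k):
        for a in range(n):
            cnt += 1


Per nesting level: O(n) * O(n) [triangular over k] * O(n) = O(n^3)
Complexity: O(n^3)


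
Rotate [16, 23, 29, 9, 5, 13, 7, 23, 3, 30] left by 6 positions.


Left rotate by 6: [7, 23, 3, 30, 16, 23, 29, 9, 5, 13]


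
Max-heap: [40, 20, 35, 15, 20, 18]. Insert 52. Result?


Append 52: [40, 20, 35, 15, 20, 18, 52]
Bubble up: swap idx 6(52) with idx 2(35); swap idx 2(52) with idx 0(40)
Result: [52, 20, 40, 15, 20, 18, 35]


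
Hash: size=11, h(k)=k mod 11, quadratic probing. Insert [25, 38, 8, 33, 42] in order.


Insertions: 25->slot 3; 38->slot 5; 8->slot 8; 33->slot 0; 42->slot 9
Table: [33, None, None, 25, None, 38, None, None, 8, 42, None]


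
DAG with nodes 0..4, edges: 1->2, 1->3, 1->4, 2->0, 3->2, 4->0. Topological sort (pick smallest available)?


Kahn's algorithm, process smallest node first
Order: [1, 3, 2, 4, 0]


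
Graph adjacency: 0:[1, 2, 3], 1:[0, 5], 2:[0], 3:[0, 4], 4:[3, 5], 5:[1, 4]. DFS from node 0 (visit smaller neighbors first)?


DFS stack-based: start with [0]
Visit order: [0, 1, 5, 4, 3, 2]


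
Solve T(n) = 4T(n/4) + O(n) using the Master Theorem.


a=4, b=4, c=1. log_4(4)=1 = c=1. Case 2: O(n^c log n) = O(n log n)
Complexity: O(n log n)


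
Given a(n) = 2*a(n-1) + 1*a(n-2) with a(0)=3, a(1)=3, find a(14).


Build bottom-up:
...a(12)=58803, a(13)=141963, a(14)=2*141963+1*58803=342729


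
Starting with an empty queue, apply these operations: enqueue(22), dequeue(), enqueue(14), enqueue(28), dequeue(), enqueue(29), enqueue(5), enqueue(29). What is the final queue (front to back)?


enqueue(22) -> [22]
dequeue() returns 22 -> []
enqueue(14) -> [14]
enqueue(28) -> [14, 28]
dequeue() returns 14 -> [28]
enqueue(29) -> [28, 29]
enqueue(5) -> [28, 29, 5]
enqueue(29) -> [28, 29, 5, 29]
Final queue (front to back): [28, 29, 5, 29]


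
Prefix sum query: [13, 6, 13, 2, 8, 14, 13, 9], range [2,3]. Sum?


Prefix sums: [0, 13, 19, 32, 34, 42, 56, 69, 78]
Sum[2..3] = prefix[4] - prefix[2] = 34 - 19 = 15


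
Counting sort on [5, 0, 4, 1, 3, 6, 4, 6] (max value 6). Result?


Count array: [1, 1, 0, 1, 2, 1, 2]
Reconstruct: [0, 1, 3, 4, 4, 5, 6, 6]


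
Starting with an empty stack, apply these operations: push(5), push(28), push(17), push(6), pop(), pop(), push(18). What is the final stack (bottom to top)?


push(5) -> [5]
push(28) -> [5, 28]
push(17) -> [5, 28, 17]
push(6) -> [5, 28, 17, 6]
pop() returns 6 -> [5, 28, 17]
pop() returns 17 -> [5, 28]
push(18) -> [5, 28, 18]
Final stack (bottom to top): [5, 28, 18]


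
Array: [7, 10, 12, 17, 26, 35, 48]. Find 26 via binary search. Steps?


Search for 26:
[0,6] mid=3 arr[3]=17
[4,6] mid=5 arr[5]=35
[4,4] mid=4 arr[4]=26
Total: 3 comparisons


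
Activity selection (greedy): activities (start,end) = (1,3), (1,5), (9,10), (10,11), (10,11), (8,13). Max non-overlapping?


Greedy: pick earliest-ending, then skip overlaps.
Selected (3 activities): [(1, 3), (9, 10), (10, 11)]


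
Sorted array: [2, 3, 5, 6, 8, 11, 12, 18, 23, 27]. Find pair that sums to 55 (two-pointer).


Two pointers: lo=0, hi=9
No pair sums to 55


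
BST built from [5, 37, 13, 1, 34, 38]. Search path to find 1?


BST root = 5
Search for 1: compare at each node
Path: [5, 1]


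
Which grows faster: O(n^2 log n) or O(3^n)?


n^2 log n grows slower than exponential (base 3)
O(n^2 log n) is asymptotically smaller; O(3^n) grows faster


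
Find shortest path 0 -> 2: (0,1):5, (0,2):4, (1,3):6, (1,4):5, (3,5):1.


Dijkstra from 0:
Distances: {0: 0, 1: 5, 2: 4, 3: 11, 4: 10, 5: 12}
Shortest distance to 2 = 4, path = [0, 2]


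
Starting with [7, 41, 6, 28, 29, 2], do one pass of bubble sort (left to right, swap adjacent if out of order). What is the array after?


After one pass: [7, 6, 28, 29, 2, 41]


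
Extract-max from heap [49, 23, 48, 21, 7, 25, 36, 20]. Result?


Max = 49
Replace root with last, heapify down
Resulting heap: [48, 23, 36, 21, 7, 25, 20]


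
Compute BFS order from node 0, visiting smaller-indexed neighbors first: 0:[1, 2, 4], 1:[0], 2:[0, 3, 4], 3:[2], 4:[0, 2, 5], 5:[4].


BFS queue: start with [0]
Visit order: [0, 1, 2, 4, 3, 5]


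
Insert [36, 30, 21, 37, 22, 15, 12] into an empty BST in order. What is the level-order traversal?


Root = 36; build tree by BST insertion.
Level-Order traversal: [36, 30, 37, 21, 15, 22, 12]


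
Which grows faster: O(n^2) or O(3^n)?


quadratic grows slower than exponential (base 3)
O(n^2) is asymptotically smaller; O(3^n) grows faster


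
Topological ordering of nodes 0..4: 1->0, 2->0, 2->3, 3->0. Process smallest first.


Kahn's algorithm, process smallest node first
Order: [1, 2, 3, 0, 4]


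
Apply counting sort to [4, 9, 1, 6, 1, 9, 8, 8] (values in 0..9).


Count array: [0, 2, 0, 0, 1, 0, 1, 0, 2, 2]
Reconstruct: [1, 1, 4, 6, 8, 8, 9, 9]


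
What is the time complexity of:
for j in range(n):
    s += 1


Per nesting level: O(n) = O(n)
Complexity: O(n)


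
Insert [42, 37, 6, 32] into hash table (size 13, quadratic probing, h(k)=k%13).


Insertions: 42->slot 3; 37->slot 11; 6->slot 6; 32->slot 7
Table: [None, None, None, 42, None, None, 6, 32, None, None, None, 37, None]


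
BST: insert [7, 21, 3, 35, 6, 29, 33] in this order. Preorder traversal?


Root = 7; build tree by BST insertion.
Preorder traversal: [7, 3, 6, 21, 35, 29, 33]


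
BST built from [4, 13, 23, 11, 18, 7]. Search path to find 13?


BST root = 4
Search for 13: compare at each node
Path: [4, 13]


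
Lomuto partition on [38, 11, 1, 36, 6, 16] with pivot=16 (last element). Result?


Elements <= 16 go left of pivot.
Result: [11, 1, 6, 16, 38, 36], pivot at index 3


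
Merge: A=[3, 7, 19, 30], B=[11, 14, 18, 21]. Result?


Compare heads, take smaller each step.
Merged: [3, 7, 11, 14, 18, 19, 21, 30]


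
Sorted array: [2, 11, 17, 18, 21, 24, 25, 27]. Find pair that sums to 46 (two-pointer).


Two pointers: lo=0, hi=7
Found pair: (21, 25) summing to 46


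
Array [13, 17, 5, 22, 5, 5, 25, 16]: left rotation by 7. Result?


Left rotate by 7: [16, 13, 17, 5, 22, 5, 5, 25]


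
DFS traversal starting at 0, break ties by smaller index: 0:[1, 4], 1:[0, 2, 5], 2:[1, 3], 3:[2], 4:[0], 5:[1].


DFS stack-based: start with [0]
Visit order: [0, 1, 2, 3, 5, 4]


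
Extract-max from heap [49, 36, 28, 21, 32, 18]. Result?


Max = 49
Replace root with last, heapify down
Resulting heap: [36, 32, 28, 21, 18]


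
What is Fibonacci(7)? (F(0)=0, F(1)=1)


F(n)=F(n-1)+F(n-2)
...F(5)=5, F(6)=8, F(7)=13


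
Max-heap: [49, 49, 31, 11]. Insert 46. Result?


Append 46: [49, 49, 31, 11, 46]
Bubble up: no swaps needed
Result: [49, 49, 31, 11, 46]


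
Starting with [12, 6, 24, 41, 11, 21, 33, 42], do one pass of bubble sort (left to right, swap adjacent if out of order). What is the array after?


After one pass: [6, 12, 24, 11, 21, 33, 41, 42]


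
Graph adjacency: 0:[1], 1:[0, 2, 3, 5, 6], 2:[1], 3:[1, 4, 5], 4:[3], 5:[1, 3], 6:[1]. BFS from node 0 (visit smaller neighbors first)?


BFS queue: start with [0]
Visit order: [0, 1, 2, 3, 5, 6, 4]


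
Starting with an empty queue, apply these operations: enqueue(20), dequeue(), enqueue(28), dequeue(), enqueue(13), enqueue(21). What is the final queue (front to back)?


enqueue(20) -> [20]
dequeue() returns 20 -> []
enqueue(28) -> [28]
dequeue() returns 28 -> []
enqueue(13) -> [13]
enqueue(21) -> [13, 21]
Final queue (front to back): [13, 21]


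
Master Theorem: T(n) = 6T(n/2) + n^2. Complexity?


a=6, b=2, c=2. log_2(6)=2.585 > c=2. Case 1: O(n^log_b(a)) = O(n^2.585)
Complexity: O(n^2.585)


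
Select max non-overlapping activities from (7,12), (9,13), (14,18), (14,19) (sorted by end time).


Greedy: pick earliest-ending, then skip overlaps.
Selected (2 activities): [(7, 12), (14, 18)]


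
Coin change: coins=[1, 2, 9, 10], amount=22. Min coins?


dp[0]=0; dp[i]=1+min(dp[i-c] for c in coins)
...dp[17]=5, dp[18]=2, dp[19]=2, dp[20]=2, dp[21]=3, dp[22]=3
Minimum coins for 22 = 3


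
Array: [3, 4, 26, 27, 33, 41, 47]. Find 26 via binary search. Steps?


Search for 26:
[0,6] mid=3 arr[3]=27
[0,2] mid=1 arr[1]=4
[2,2] mid=2 arr[2]=26
Total: 3 comparisons


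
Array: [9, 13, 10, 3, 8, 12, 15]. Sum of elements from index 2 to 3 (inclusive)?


Prefix sums: [0, 9, 22, 32, 35, 43, 55, 70]
Sum[2..3] = prefix[4] - prefix[2] = 35 - 22 = 13


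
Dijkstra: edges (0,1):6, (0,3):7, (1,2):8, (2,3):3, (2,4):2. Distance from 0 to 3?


Dijkstra from 0:
Distances: {0: 0, 1: 6, 2: 10, 3: 7, 4: 12}
Shortest distance to 3 = 7, path = [0, 3]


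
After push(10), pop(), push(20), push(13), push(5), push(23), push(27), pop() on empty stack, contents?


push(10) -> [10]
pop() returns 10 -> []
push(20) -> [20]
push(13) -> [20, 13]
push(5) -> [20, 13, 5]
push(23) -> [20, 13, 5, 23]
push(27) -> [20, 13, 5, 23, 27]
pop() returns 27 -> [20, 13, 5, 23]
Final stack (bottom to top): [20, 13, 5, 23]


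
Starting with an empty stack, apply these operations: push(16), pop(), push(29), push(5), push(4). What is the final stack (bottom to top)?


push(16) -> [16]
pop() returns 16 -> []
push(29) -> [29]
push(5) -> [29, 5]
push(4) -> [29, 5, 4]
Final stack (bottom to top): [29, 5, 4]


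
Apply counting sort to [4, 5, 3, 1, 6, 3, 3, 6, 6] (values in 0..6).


Count array: [0, 1, 0, 3, 1, 1, 3]
Reconstruct: [1, 3, 3, 3, 4, 5, 6, 6, 6]


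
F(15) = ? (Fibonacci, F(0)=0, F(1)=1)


F(n)=F(n-1)+F(n-2)
...F(13)=233, F(14)=377, F(15)=610


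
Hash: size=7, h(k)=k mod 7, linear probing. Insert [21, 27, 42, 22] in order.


Insertions: 21->slot 0; 27->slot 6; 42->slot 1; 22->slot 2
Table: [21, 42, 22, None, None, None, 27]


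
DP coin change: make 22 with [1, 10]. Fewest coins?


dp[0]=0; dp[i]=1+min(dp[i-c] for c in coins)
...dp[17]=8, dp[18]=9, dp[19]=10, dp[20]=2, dp[21]=3, dp[22]=4
Minimum coins for 22 = 4


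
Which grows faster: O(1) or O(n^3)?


constant grows slower than cubic
O(1) is asymptotically smaller; O(n^3) grows faster


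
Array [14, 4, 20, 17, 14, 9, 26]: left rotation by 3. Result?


Left rotate by 3: [17, 14, 9, 26, 14, 4, 20]


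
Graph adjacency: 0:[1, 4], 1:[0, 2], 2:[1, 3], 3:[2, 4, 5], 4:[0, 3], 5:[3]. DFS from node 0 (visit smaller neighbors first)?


DFS stack-based: start with [0]
Visit order: [0, 1, 2, 3, 4, 5]


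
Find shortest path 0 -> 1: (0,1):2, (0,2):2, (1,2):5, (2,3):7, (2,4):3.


Dijkstra from 0:
Distances: {0: 0, 1: 2, 2: 2, 3: 9, 4: 5}
Shortest distance to 1 = 2, path = [0, 1]


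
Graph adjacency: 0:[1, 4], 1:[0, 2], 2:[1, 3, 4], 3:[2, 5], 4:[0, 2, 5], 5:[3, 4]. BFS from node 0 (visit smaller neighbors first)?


BFS queue: start with [0]
Visit order: [0, 1, 4, 2, 5, 3]


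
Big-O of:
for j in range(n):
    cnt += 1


Per nesting level: O(n) = O(n)
Complexity: O(n)


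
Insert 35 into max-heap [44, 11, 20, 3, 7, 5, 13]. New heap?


Append 35: [44, 11, 20, 3, 7, 5, 13, 35]
Bubble up: swap idx 7(35) with idx 3(3); swap idx 3(35) with idx 1(11)
Result: [44, 35, 20, 11, 7, 5, 13, 3]


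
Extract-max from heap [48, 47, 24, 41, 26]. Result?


Max = 48
Replace root with last, heapify down
Resulting heap: [47, 41, 24, 26]


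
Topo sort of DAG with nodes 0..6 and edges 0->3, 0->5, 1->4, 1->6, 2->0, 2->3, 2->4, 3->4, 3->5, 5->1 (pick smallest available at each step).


Kahn's algorithm, process smallest node first
Order: [2, 0, 3, 5, 1, 4, 6]


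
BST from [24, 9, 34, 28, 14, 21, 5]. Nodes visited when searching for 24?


BST root = 24
Search for 24: compare at each node
Path: [24]


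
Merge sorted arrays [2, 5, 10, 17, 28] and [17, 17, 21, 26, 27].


Compare heads, take smaller each step.
Merged: [2, 5, 10, 17, 17, 17, 21, 26, 27, 28]


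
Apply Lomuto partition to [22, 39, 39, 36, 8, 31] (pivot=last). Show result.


Elements <= 31 go left of pivot.
Result: [22, 8, 31, 36, 39, 39], pivot at index 2


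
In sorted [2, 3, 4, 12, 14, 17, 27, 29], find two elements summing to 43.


Two pointers: lo=0, hi=7
Found pair: (14, 29) summing to 43


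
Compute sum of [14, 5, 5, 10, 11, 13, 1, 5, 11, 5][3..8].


Prefix sums: [0, 14, 19, 24, 34, 45, 58, 59, 64, 75, 80]
Sum[3..8] = prefix[9] - prefix[3] = 75 - 24 = 51


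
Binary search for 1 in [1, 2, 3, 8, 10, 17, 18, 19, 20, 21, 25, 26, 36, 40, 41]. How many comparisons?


Search for 1:
[0,14] mid=7 arr[7]=19
[0,6] mid=3 arr[3]=8
[0,2] mid=1 arr[1]=2
[0,0] mid=0 arr[0]=1
Total: 4 comparisons


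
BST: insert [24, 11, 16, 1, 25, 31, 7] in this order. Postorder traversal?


Root = 24; build tree by BST insertion.
Postorder traversal: [7, 1, 16, 11, 31, 25, 24]


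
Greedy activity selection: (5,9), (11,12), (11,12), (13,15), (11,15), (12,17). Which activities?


Greedy: pick earliest-ending, then skip overlaps.
Selected (3 activities): [(5, 9), (11, 12), (13, 15)]


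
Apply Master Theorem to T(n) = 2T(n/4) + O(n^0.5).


a=2, b=4, c=0.5. log_4(2)=0.5 = c=0.5. Case 2: O(n^c log n) = O(sqrt(n) log n)
Complexity: O(sqrt(n) log n)


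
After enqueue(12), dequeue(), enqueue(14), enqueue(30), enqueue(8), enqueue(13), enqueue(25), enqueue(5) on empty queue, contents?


enqueue(12) -> [12]
dequeue() returns 12 -> []
enqueue(14) -> [14]
enqueue(30) -> [14, 30]
enqueue(8) -> [14, 30, 8]
enqueue(13) -> [14, 30, 8, 13]
enqueue(25) -> [14, 30, 8, 13, 25]
enqueue(5) -> [14, 30, 8, 13, 25, 5]
Final queue (front to back): [14, 30, 8, 13, 25, 5]


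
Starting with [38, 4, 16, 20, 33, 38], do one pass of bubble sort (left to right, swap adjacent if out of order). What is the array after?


After one pass: [4, 16, 20, 33, 38, 38]


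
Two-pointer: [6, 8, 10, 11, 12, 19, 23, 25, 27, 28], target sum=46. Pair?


Two pointers: lo=0, hi=9
Found pair: (19, 27) summing to 46


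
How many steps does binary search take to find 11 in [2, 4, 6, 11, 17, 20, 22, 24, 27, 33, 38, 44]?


Search for 11:
[0,11] mid=5 arr[5]=20
[0,4] mid=2 arr[2]=6
[3,4] mid=3 arr[3]=11
Total: 3 comparisons


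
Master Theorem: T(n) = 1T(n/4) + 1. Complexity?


a=1, b=4, c=0. log_4(1)=0 = c=0. Case 2: O(n^c log n) = O(log n)
Complexity: O(log n)


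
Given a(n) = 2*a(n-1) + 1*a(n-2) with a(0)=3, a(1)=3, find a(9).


Build bottom-up:
...a(7)=717, a(8)=1731, a(9)=2*1731+1*717=4179


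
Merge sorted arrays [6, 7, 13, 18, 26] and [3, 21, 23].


Compare heads, take smaller each step.
Merged: [3, 6, 7, 13, 18, 21, 23, 26]


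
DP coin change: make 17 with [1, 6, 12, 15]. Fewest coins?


dp[0]=0; dp[i]=1+min(dp[i-c] for c in coins)
...dp[12]=1, dp[13]=2, dp[14]=3, dp[15]=1, dp[16]=2, dp[17]=3
Minimum coins for 17 = 3


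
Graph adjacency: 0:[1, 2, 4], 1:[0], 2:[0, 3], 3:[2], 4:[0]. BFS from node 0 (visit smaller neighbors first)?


BFS queue: start with [0]
Visit order: [0, 1, 2, 4, 3]


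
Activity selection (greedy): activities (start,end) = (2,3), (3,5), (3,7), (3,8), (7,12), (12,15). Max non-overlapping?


Greedy: pick earliest-ending, then skip overlaps.
Selected (4 activities): [(2, 3), (3, 5), (7, 12), (12, 15)]


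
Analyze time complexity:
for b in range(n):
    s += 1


Per nesting level: O(n) = O(n)
Complexity: O(n)


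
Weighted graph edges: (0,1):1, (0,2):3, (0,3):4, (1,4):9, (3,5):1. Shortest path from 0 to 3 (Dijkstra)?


Dijkstra from 0:
Distances: {0: 0, 1: 1, 2: 3, 3: 4, 4: 10, 5: 5}
Shortest distance to 3 = 4, path = [0, 3]


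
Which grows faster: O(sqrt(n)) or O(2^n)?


sublinear grows slower than exponential
O(sqrt(n)) is asymptotically smaller; O(2^n) grows faster


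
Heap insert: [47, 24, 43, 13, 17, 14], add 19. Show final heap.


Append 19: [47, 24, 43, 13, 17, 14, 19]
Bubble up: no swaps needed
Result: [47, 24, 43, 13, 17, 14, 19]


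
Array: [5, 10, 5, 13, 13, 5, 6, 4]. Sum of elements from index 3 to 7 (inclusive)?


Prefix sums: [0, 5, 15, 20, 33, 46, 51, 57, 61]
Sum[3..7] = prefix[8] - prefix[3] = 61 - 20 = 41


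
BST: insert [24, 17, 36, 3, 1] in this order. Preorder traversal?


Root = 24; build tree by BST insertion.
Preorder traversal: [24, 17, 3, 1, 36]


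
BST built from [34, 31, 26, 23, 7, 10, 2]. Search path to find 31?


BST root = 34
Search for 31: compare at each node
Path: [34, 31]


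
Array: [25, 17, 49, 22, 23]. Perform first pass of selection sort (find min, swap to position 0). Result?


After one pass: [17, 25, 49, 22, 23]


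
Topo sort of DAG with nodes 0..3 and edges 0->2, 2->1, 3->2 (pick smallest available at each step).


Kahn's algorithm, process smallest node first
Order: [0, 3, 2, 1]


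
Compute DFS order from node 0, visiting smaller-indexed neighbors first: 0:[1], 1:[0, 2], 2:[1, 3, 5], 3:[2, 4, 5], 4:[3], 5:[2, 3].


DFS stack-based: start with [0]
Visit order: [0, 1, 2, 3, 4, 5]


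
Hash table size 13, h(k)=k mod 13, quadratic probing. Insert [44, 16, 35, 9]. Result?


Insertions: 44->slot 5; 16->slot 3; 35->slot 9; 9->slot 10
Table: [None, None, None, 16, None, 44, None, None, None, 35, 9, None, None]


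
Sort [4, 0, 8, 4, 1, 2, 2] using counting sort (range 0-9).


Count array: [1, 1, 2, 0, 2, 0, 0, 0, 1, 0]
Reconstruct: [0, 1, 2, 2, 4, 4, 8]


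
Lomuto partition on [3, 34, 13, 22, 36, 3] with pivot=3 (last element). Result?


Elements <= 3 go left of pivot.
Result: [3, 3, 13, 22, 36, 34], pivot at index 1


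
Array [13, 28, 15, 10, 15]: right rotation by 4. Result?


Right rotate by 4: [28, 15, 10, 15, 13]


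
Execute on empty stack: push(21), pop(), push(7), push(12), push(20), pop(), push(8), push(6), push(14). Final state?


push(21) -> [21]
pop() returns 21 -> []
push(7) -> [7]
push(12) -> [7, 12]
push(20) -> [7, 12, 20]
pop() returns 20 -> [7, 12]
push(8) -> [7, 12, 8]
push(6) -> [7, 12, 8, 6]
push(14) -> [7, 12, 8, 6, 14]
Final stack (bottom to top): [7, 12, 8, 6, 14]


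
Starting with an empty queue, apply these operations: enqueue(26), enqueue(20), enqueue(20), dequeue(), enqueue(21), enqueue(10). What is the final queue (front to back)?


enqueue(26) -> [26]
enqueue(20) -> [26, 20]
enqueue(20) -> [26, 20, 20]
dequeue() returns 26 -> [20, 20]
enqueue(21) -> [20, 20, 21]
enqueue(10) -> [20, 20, 21, 10]
Final queue (front to back): [20, 20, 21, 10]


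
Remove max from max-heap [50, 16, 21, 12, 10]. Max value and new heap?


Max = 50
Replace root with last, heapify down
Resulting heap: [21, 16, 10, 12]


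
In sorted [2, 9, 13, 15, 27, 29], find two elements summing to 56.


Two pointers: lo=0, hi=5
Found pair: (27, 29) summing to 56


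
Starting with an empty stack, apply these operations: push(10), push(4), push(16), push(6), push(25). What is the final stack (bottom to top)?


push(10) -> [10]
push(4) -> [10, 4]
push(16) -> [10, 4, 16]
push(6) -> [10, 4, 16, 6]
push(25) -> [10, 4, 16, 6, 25]
Final stack (bottom to top): [10, 4, 16, 6, 25]


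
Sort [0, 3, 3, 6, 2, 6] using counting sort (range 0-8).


Count array: [1, 0, 1, 2, 0, 0, 2, 0, 0]
Reconstruct: [0, 2, 3, 3, 6, 6]


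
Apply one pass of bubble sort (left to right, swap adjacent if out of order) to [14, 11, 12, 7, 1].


After one pass: [11, 12, 7, 1, 14]


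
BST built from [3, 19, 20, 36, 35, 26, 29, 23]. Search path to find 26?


BST root = 3
Search for 26: compare at each node
Path: [3, 19, 20, 36, 35, 26]


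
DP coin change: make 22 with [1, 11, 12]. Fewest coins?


dp[0]=0; dp[i]=1+min(dp[i-c] for c in coins)
...dp[17]=6, dp[18]=7, dp[19]=8, dp[20]=9, dp[21]=10, dp[22]=2
Minimum coins for 22 = 2


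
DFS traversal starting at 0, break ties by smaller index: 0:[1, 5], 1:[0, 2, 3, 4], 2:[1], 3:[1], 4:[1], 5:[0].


DFS stack-based: start with [0]
Visit order: [0, 1, 2, 3, 4, 5]


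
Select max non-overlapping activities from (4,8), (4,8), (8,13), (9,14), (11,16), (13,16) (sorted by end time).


Greedy: pick earliest-ending, then skip overlaps.
Selected (3 activities): [(4, 8), (8, 13), (13, 16)]


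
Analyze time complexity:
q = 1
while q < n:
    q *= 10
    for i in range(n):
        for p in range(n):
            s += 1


Per nesting level: O(log n) * O(n) * O(n) = O(n^2 log n)
Complexity: O(n^2 log n)


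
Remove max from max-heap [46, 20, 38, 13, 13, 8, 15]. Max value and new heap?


Max = 46
Replace root with last, heapify down
Resulting heap: [38, 20, 15, 13, 13, 8]


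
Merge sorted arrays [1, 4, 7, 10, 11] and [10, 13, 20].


Compare heads, take smaller each step.
Merged: [1, 4, 7, 10, 10, 11, 13, 20]


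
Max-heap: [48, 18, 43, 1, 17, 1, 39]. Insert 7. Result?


Append 7: [48, 18, 43, 1, 17, 1, 39, 7]
Bubble up: swap idx 7(7) with idx 3(1)
Result: [48, 18, 43, 7, 17, 1, 39, 1]


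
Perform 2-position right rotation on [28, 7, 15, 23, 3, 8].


Right rotate by 2: [3, 8, 28, 7, 15, 23]


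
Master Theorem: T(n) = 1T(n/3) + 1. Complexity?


a=1, b=3, c=0. log_3(1)=0 = c=0. Case 2: O(n^c log n) = O(log n)
Complexity: O(log n)


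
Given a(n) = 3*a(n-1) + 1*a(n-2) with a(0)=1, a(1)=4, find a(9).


Build bottom-up:
...a(7)=5116, a(8)=16897, a(9)=3*16897+1*5116=55807


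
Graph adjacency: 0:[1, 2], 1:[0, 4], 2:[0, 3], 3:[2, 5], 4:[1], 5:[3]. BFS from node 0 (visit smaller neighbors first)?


BFS queue: start with [0]
Visit order: [0, 1, 2, 4, 3, 5]


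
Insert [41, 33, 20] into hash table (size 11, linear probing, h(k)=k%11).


Insertions: 41->slot 8; 33->slot 0; 20->slot 9
Table: [33, None, None, None, None, None, None, None, 41, 20, None]


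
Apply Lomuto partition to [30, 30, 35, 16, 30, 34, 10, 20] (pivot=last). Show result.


Elements <= 20 go left of pivot.
Result: [16, 10, 20, 30, 30, 34, 30, 35], pivot at index 2


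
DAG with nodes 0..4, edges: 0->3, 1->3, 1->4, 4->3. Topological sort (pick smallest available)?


Kahn's algorithm, process smallest node first
Order: [0, 1, 2, 4, 3]


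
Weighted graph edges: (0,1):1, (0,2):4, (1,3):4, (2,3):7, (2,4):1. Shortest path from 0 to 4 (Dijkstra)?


Dijkstra from 0:
Distances: {0: 0, 1: 1, 2: 4, 3: 5, 4: 5}
Shortest distance to 4 = 5, path = [0, 2, 4]


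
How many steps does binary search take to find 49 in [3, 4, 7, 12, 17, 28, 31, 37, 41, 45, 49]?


Search for 49:
[0,10] mid=5 arr[5]=28
[6,10] mid=8 arr[8]=41
[9,10] mid=9 arr[9]=45
[10,10] mid=10 arr[10]=49
Total: 4 comparisons


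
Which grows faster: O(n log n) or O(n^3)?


linearithmic grows slower than cubic
O(n log n) is asymptotically smaller; O(n^3) grows faster


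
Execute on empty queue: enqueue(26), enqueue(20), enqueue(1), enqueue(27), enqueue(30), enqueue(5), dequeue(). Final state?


enqueue(26) -> [26]
enqueue(20) -> [26, 20]
enqueue(1) -> [26, 20, 1]
enqueue(27) -> [26, 20, 1, 27]
enqueue(30) -> [26, 20, 1, 27, 30]
enqueue(5) -> [26, 20, 1, 27, 30, 5]
dequeue() returns 26 -> [20, 1, 27, 30, 5]
Final queue (front to back): [20, 1, 27, 30, 5]


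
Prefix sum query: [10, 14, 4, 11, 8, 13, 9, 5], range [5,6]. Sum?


Prefix sums: [0, 10, 24, 28, 39, 47, 60, 69, 74]
Sum[5..6] = prefix[7] - prefix[5] = 69 - 47 = 22


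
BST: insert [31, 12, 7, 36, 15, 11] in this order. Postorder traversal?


Root = 31; build tree by BST insertion.
Postorder traversal: [11, 7, 15, 12, 36, 31]


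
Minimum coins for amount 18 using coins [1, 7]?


dp[0]=0; dp[i]=1+min(dp[i-c] for c in coins)
...dp[13]=7, dp[14]=2, dp[15]=3, dp[16]=4, dp[17]=5, dp[18]=6
Minimum coins for 18 = 6


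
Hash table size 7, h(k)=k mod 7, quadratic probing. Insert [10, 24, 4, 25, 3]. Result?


Insertions: 10->slot 3; 24->slot 4; 4->slot 5; 25->slot 1; 3->slot 0
Table: [3, 25, None, 10, 24, 4, None]


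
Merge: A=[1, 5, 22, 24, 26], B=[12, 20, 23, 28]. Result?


Compare heads, take smaller each step.
Merged: [1, 5, 12, 20, 22, 23, 24, 26, 28]


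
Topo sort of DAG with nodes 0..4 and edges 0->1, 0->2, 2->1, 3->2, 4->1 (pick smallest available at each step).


Kahn's algorithm, process smallest node first
Order: [0, 3, 2, 4, 1]


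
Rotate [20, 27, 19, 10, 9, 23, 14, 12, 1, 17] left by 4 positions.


Left rotate by 4: [9, 23, 14, 12, 1, 17, 20, 27, 19, 10]


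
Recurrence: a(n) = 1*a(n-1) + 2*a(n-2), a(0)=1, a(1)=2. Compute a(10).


Build bottom-up:
...a(8)=256, a(9)=512, a(10)=1*512+2*256=1024


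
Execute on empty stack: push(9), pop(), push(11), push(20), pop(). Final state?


push(9) -> [9]
pop() returns 9 -> []
push(11) -> [11]
push(20) -> [11, 20]
pop() returns 20 -> [11]
Final stack (bottom to top): [11]


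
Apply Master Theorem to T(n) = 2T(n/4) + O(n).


a=2, b=4, c=1. log_4(2)=0.5 < c=1. Case 3: O(n^c) = O(n)
Complexity: O(n)


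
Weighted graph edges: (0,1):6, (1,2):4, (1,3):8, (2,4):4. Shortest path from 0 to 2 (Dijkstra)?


Dijkstra from 0:
Distances: {0: 0, 1: 6, 2: 10, 3: 14, 4: 14}
Shortest distance to 2 = 10, path = [0, 1, 2]


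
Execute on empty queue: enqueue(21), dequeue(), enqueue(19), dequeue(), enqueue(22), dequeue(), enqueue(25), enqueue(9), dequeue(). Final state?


enqueue(21) -> [21]
dequeue() returns 21 -> []
enqueue(19) -> [19]
dequeue() returns 19 -> []
enqueue(22) -> [22]
dequeue() returns 22 -> []
enqueue(25) -> [25]
enqueue(9) -> [25, 9]
dequeue() returns 25 -> [9]
Final queue (front to back): [9]


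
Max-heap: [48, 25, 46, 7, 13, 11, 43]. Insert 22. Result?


Append 22: [48, 25, 46, 7, 13, 11, 43, 22]
Bubble up: swap idx 7(22) with idx 3(7)
Result: [48, 25, 46, 22, 13, 11, 43, 7]


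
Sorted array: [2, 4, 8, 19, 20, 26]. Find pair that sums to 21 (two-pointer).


Two pointers: lo=0, hi=5
Found pair: (2, 19) summing to 21


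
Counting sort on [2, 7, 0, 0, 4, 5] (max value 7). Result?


Count array: [2, 0, 1, 0, 1, 1, 0, 1]
Reconstruct: [0, 0, 2, 4, 5, 7]


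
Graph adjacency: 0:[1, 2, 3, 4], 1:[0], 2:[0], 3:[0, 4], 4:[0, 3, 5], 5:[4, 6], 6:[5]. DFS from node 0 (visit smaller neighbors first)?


DFS stack-based: start with [0]
Visit order: [0, 1, 2, 3, 4, 5, 6]


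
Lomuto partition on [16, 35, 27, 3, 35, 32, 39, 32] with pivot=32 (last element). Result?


Elements <= 32 go left of pivot.
Result: [16, 27, 3, 32, 32, 35, 39, 35], pivot at index 4


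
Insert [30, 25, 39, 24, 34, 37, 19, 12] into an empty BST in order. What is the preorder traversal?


Root = 30; build tree by BST insertion.
Preorder traversal: [30, 25, 24, 19, 12, 39, 34, 37]


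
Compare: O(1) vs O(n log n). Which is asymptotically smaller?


constant grows slower than linearithmic
O(1) is asymptotically smaller; O(n log n) grows faster


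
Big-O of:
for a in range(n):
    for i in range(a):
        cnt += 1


Per nesting level: O(n) * O(n) [triangular over a] = O(n^2)
Complexity: O(n^2)


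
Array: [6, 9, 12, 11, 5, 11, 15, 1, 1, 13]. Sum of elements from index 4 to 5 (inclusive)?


Prefix sums: [0, 6, 15, 27, 38, 43, 54, 69, 70, 71, 84]
Sum[4..5] = prefix[6] - prefix[4] = 54 - 38 = 16


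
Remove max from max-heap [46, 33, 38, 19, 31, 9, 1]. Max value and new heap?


Max = 46
Replace root with last, heapify down
Resulting heap: [38, 33, 9, 19, 31, 1]


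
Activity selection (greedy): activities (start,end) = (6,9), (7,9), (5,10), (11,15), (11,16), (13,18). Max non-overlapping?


Greedy: pick earliest-ending, then skip overlaps.
Selected (2 activities): [(6, 9), (11, 15)]


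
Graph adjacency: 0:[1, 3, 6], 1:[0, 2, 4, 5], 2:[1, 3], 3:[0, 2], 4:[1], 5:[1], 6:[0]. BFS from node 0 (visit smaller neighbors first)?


BFS queue: start with [0]
Visit order: [0, 1, 3, 6, 2, 4, 5]


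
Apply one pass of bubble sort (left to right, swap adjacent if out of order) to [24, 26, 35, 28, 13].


After one pass: [24, 26, 28, 13, 35]


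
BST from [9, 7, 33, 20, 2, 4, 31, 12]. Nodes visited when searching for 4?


BST root = 9
Search for 4: compare at each node
Path: [9, 7, 2, 4]


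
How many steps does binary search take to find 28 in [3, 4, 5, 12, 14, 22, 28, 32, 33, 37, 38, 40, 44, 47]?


Search for 28:
[0,13] mid=6 arr[6]=28
Total: 1 comparisons


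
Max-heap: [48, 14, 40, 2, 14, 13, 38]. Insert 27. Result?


Append 27: [48, 14, 40, 2, 14, 13, 38, 27]
Bubble up: swap idx 7(27) with idx 3(2); swap idx 3(27) with idx 1(14)
Result: [48, 27, 40, 14, 14, 13, 38, 2]


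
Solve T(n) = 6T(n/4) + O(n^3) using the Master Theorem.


a=6, b=4, c=3. log_4(6)=1.292 < c=3. Case 3: O(n^c) = O(n^3)
Complexity: O(n^3)


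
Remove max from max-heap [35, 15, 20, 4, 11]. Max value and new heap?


Max = 35
Replace root with last, heapify down
Resulting heap: [20, 15, 11, 4]


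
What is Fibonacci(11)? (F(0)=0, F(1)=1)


F(n)=F(n-1)+F(n-2)
...F(9)=34, F(10)=55, F(11)=89


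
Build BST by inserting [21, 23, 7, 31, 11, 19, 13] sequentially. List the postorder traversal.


Root = 21; build tree by BST insertion.
Postorder traversal: [13, 19, 11, 7, 31, 23, 21]


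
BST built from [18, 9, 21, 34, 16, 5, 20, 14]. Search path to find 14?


BST root = 18
Search for 14: compare at each node
Path: [18, 9, 16, 14]


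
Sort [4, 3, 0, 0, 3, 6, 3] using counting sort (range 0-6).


Count array: [2, 0, 0, 3, 1, 0, 1]
Reconstruct: [0, 0, 3, 3, 3, 4, 6]


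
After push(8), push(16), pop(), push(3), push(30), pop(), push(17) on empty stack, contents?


push(8) -> [8]
push(16) -> [8, 16]
pop() returns 16 -> [8]
push(3) -> [8, 3]
push(30) -> [8, 3, 30]
pop() returns 30 -> [8, 3]
push(17) -> [8, 3, 17]
Final stack (bottom to top): [8, 3, 17]


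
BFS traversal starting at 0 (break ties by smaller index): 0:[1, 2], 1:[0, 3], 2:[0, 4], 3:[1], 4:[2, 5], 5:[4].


BFS queue: start with [0]
Visit order: [0, 1, 2, 3, 4, 5]


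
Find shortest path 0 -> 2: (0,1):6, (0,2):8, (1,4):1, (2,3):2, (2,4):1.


Dijkstra from 0:
Distances: {0: 0, 1: 6, 2: 8, 3: 10, 4: 7}
Shortest distance to 2 = 8, path = [0, 2]


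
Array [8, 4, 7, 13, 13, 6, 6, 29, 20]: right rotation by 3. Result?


Right rotate by 3: [6, 29, 20, 8, 4, 7, 13, 13, 6]


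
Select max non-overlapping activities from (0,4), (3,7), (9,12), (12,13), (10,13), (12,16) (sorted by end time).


Greedy: pick earliest-ending, then skip overlaps.
Selected (3 activities): [(0, 4), (9, 12), (12, 13)]


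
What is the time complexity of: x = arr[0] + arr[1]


Analysis: constant-time operation, no loop
Complexity: O(1)


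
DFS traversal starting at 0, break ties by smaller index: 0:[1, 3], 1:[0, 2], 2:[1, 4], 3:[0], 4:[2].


DFS stack-based: start with [0]
Visit order: [0, 1, 2, 4, 3]


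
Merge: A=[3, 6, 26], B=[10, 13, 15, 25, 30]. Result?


Compare heads, take smaller each step.
Merged: [3, 6, 10, 13, 15, 25, 26, 30]


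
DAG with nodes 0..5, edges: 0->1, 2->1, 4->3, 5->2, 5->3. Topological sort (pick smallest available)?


Kahn's algorithm, process smallest node first
Order: [0, 4, 5, 2, 1, 3]


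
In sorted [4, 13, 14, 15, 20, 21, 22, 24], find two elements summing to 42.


Two pointers: lo=0, hi=7
Found pair: (20, 22) summing to 42


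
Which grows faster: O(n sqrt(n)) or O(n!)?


n^1.5 grows slower than factorial
O(n sqrt(n)) is asymptotically smaller; O(n!) grows faster


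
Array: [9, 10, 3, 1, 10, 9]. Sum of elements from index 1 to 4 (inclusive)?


Prefix sums: [0, 9, 19, 22, 23, 33, 42]
Sum[1..4] = prefix[5] - prefix[1] = 33 - 9 = 24


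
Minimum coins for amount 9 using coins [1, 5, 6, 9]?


dp[0]=0; dp[i]=1+min(dp[i-c] for c in coins)
...dp[4]=4, dp[5]=1, dp[6]=1, dp[7]=2, dp[8]=3, dp[9]=1
Minimum coins for 9 = 1


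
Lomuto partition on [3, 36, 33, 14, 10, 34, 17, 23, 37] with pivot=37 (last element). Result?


Elements <= 37 go left of pivot.
Result: [3, 36, 33, 14, 10, 34, 17, 23, 37], pivot at index 8


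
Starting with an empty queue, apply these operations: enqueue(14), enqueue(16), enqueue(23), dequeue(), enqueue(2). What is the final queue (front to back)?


enqueue(14) -> [14]
enqueue(16) -> [14, 16]
enqueue(23) -> [14, 16, 23]
dequeue() returns 14 -> [16, 23]
enqueue(2) -> [16, 23, 2]
Final queue (front to back): [16, 23, 2]


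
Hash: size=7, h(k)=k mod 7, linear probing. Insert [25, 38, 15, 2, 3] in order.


Insertions: 25->slot 4; 38->slot 3; 15->slot 1; 2->slot 2; 3->slot 5
Table: [None, 15, 2, 38, 25, 3, None]


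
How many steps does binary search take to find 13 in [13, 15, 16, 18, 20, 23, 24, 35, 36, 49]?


Search for 13:
[0,9] mid=4 arr[4]=20
[0,3] mid=1 arr[1]=15
[0,0] mid=0 arr[0]=13
Total: 3 comparisons


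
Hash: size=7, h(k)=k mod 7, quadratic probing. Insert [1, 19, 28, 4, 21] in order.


Insertions: 1->slot 1; 19->slot 5; 28->slot 0; 4->slot 4; 21->slot 2
Table: [28, 1, 21, None, 4, 19, None]


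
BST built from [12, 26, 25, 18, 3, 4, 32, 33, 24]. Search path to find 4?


BST root = 12
Search for 4: compare at each node
Path: [12, 3, 4]


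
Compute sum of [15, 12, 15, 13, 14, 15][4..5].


Prefix sums: [0, 15, 27, 42, 55, 69, 84]
Sum[4..5] = prefix[6] - prefix[4] = 84 - 55 = 29


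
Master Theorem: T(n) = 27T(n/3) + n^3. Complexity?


a=27, b=3, c=3. log_3(27)=3 = c=3. Case 2: O(n^c log n) = O(n^3 log n)
Complexity: O(n^3 log n)


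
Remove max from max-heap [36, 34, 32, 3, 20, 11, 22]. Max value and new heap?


Max = 36
Replace root with last, heapify down
Resulting heap: [34, 22, 32, 3, 20, 11]


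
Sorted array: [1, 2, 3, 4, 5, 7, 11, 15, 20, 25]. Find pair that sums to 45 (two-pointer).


Two pointers: lo=0, hi=9
Found pair: (20, 25) summing to 45


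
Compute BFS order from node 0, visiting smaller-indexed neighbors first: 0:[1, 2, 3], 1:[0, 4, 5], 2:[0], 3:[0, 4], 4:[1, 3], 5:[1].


BFS queue: start with [0]
Visit order: [0, 1, 2, 3, 4, 5]


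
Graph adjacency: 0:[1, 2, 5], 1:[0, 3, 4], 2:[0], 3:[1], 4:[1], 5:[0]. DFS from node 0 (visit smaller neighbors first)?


DFS stack-based: start with [0]
Visit order: [0, 1, 3, 4, 2, 5]


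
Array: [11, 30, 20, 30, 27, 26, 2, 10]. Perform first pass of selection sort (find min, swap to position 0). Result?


After one pass: [2, 30, 20, 30, 27, 26, 11, 10]


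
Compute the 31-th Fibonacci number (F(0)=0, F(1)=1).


F(n)=F(n-1)+F(n-2)
...F(29)=514229, F(30)=832040, F(31)=1346269


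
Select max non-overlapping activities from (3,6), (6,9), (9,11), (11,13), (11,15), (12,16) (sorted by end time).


Greedy: pick earliest-ending, then skip overlaps.
Selected (4 activities): [(3, 6), (6, 9), (9, 11), (11, 13)]


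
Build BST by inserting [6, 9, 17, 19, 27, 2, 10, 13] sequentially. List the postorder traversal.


Root = 6; build tree by BST insertion.
Postorder traversal: [2, 13, 10, 27, 19, 17, 9, 6]


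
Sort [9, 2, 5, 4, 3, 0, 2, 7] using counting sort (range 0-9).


Count array: [1, 0, 2, 1, 1, 1, 0, 1, 0, 1]
Reconstruct: [0, 2, 2, 3, 4, 5, 7, 9]


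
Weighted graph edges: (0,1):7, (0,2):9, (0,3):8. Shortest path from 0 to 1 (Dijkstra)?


Dijkstra from 0:
Distances: {0: 0, 1: 7, 2: 9, 3: 8}
Shortest distance to 1 = 7, path = [0, 1]


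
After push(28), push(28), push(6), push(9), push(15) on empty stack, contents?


push(28) -> [28]
push(28) -> [28, 28]
push(6) -> [28, 28, 6]
push(9) -> [28, 28, 6, 9]
push(15) -> [28, 28, 6, 9, 15]
Final stack (bottom to top): [28, 28, 6, 9, 15]


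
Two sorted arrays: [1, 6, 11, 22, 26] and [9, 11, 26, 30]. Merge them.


Compare heads, take smaller each step.
Merged: [1, 6, 9, 11, 11, 22, 26, 26, 30]


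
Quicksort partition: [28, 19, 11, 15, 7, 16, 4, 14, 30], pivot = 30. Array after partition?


Elements <= 30 go left of pivot.
Result: [28, 19, 11, 15, 7, 16, 4, 14, 30], pivot at index 8


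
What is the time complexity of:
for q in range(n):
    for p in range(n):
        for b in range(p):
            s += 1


Per nesting level: O(n) * O(n) * O(n) [triangular over p] = O(n^3)
Complexity: O(n^3)


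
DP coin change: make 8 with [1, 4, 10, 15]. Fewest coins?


dp[0]=0; dp[i]=1+min(dp[i-c] for c in coins)
...dp[3]=3, dp[4]=1, dp[5]=2, dp[6]=3, dp[7]=4, dp[8]=2
Minimum coins for 8 = 2
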